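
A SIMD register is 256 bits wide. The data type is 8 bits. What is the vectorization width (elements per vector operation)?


Width = SIMD bits / data type bits
= 256 / 8 = 32

32


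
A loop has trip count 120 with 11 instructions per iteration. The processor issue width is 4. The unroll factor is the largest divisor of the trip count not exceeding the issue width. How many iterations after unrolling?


Largest divisor of 120 <= 4 is 4
New iterations = 120 / 4 = 30

30


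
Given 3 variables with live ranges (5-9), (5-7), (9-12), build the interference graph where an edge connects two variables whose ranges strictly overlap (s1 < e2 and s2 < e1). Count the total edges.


Check all pairs for overlapping intervals.
Two intervals (s1,e1) and (s2,e2) overlap if s1 < e2 and s2 < e1.
v0 (5-9) vs v1..v2: overlaps v1 -> 1
v1 (5-7) vs v2: overlaps none -> 0
Total overlapping pairs = 1 + 0 = 1

1


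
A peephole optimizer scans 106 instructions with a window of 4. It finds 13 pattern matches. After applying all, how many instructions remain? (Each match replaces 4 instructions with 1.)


Each match removes 3 instructions.
Total removed = 13 * 3 = 39
Remaining = 106 - 39 = 67

67


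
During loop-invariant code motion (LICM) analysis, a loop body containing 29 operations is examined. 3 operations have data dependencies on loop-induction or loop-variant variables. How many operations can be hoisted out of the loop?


Invariant candidates = total - loop-dependent
= 29 - 3 = 26

26


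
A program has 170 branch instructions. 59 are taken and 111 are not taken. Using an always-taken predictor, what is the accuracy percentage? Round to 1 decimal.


Predictor: always-taken
Correct predictions = 59
Accuracy = 59 / 170 * 100 = 34.7%

34.7


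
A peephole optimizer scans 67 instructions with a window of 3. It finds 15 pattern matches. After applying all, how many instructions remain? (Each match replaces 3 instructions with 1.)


Each match removes 2 instructions.
Total removed = 15 * 2 = 30
Remaining = 67 - 30 = 37

37


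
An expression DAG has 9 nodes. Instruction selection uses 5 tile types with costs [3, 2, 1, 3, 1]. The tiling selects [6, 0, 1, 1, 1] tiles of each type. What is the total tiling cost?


Total cost = sum(count_i * cost_i)
= 6*3 + 0*2 + 1*1 + 1*3 + 1*1
= 23

23


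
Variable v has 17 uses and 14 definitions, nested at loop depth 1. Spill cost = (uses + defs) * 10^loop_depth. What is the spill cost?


uses + defs = 17 + 14 = 31
10^1 = 10
Spill cost = 31 * 10 = 310

310


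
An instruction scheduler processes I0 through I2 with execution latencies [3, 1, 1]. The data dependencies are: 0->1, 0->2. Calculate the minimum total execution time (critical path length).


Compute longest path through dependency graph: dist(Ik) = max over predecessors of dist + latency(Ik).
dist(I0) = latency 3 = 3
dist(I1) = dist(I0) + 1 = 3 + 1 = 4
dist(I2) = dist(I0) + 1 = 3 + 1 = 4
Critical path = max dist = 4

4


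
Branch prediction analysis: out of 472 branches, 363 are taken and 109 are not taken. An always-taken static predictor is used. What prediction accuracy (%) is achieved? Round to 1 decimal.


Predictor: always-taken
Correct predictions = 363
Accuracy = 363 / 472 * 100 = 76.9%

76.9


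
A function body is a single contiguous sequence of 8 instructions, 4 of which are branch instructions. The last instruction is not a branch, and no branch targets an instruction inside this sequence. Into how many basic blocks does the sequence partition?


With no in-sequence branch targets, the leaders are the first instruction plus the instruction after each branch.
Number of basic blocks = branches + 1
= 4 + 1 = 5

5


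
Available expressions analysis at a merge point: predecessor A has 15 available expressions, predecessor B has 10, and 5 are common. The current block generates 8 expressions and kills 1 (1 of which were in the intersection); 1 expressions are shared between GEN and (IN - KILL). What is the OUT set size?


IN = intersection of predecessors = 5
IN - KILL = 5 - 1 = 4
|OUT| = |GEN| + |IN - KILL| - |GEN ∩ (IN - KILL)| = 8 + 4 - 1 = 11

11


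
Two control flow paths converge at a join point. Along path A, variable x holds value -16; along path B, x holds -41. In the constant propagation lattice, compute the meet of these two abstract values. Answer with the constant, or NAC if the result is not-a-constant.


Meet operation: if both paths give the same constant, result is that constant; if they differ, result is NAC (not-a-constant).
Path A: -16, Path B: -41 -> differ
Result: not-a-constant -> NAC

NAC


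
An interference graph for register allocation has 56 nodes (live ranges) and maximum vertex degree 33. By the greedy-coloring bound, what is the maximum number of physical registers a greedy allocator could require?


Greedy coloring never needs more than (max_degree + 1) colors: when coloring a vertex, at most max_degree neighbors are already colored.
Upper bound = 33 + 1 = 34

34


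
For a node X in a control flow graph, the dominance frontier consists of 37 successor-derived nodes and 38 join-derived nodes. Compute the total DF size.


DF(X) = direct successor contributions + join point contributions
= 37 + 38 = 75

75


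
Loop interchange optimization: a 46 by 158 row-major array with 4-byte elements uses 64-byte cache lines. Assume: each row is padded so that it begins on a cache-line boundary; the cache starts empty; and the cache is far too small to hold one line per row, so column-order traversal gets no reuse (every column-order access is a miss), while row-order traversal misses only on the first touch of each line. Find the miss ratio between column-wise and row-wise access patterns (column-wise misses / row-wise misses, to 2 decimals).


Each row occupies 158 * 4 = 632 bytes and starts on a line boundary, so it spans ceil(632 / 64) = 10 cache lines.
Row-major traversal misses (one per line touched): 46 * ceil(158 * 4 / 64) = 460
Column-major traversal misses (no reuse, every access misses): 46 * 158 = 7268
Ratio = 7268 / 460 = 15.8

15.8


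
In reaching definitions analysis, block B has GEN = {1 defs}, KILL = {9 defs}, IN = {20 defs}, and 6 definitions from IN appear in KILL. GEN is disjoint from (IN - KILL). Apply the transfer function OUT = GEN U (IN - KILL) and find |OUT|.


IN - KILL: 20 - 6 = 14 surviving definitions
OUT = GEN + surviving = 1 + 14 = 15

15


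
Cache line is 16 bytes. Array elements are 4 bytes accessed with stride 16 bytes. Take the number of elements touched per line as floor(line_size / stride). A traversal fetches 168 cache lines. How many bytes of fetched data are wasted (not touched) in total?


Elements per line = floor(16 / 16) = 1
Bytes used per line = 1 * 4 = 4
Wasted per line = 16 - 4 = 12
Total wasted = 12 * 168 = 2016

2016


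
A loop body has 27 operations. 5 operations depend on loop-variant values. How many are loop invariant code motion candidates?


Invariant candidates = total - loop-dependent
= 27 - 5 = 22

22


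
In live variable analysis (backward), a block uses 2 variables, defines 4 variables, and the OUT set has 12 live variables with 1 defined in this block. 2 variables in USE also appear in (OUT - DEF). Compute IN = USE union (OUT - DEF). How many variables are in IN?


OUT - DEF: 12 - 1 = 11
|IN| = |USE| + |OUT - DEF| - |USE ∩ (OUT - DEF)| = 2 + 11 - 2 = 11

11


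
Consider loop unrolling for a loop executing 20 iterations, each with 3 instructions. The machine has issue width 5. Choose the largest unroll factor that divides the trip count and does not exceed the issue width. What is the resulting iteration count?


Largest divisor of 20 <= 5 is 5
New iterations = 20 / 5 = 4

4


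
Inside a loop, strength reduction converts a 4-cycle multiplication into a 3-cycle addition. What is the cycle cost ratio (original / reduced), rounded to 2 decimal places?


Ratio = mult_cost / add_cost = 4 / 3 = 1.33

1.33


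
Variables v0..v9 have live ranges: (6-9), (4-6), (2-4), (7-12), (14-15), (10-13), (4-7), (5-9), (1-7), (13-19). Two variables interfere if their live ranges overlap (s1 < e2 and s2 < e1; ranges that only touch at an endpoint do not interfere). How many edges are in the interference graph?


Check all pairs for overlapping intervals.
Two intervals (s1,e1) and (s2,e2) overlap if s1 < e2 and s2 < e1.
v0 (6-9) vs v1..v9: overlaps v3, v6, v7, v8 -> 4
v1 (4-6) vs v2..v9: overlaps v6, v7, v8 -> 3
v2 (2-4) vs v3..v9: overlaps v8 -> 1
v3 (7-12) vs v4..v9: overlaps v5, v7 -> 2
v4 (14-15) vs v5..v9: overlaps v9 -> 1
v5 (10-13) vs v6..v9: overlaps none -> 0
v6 (4-7) vs v7..v9: overlaps v7, v8 -> 2
v7 (5-9) vs v8..v9: overlaps v8 -> 1
v8 (1-7) vs v9: overlaps none -> 0
Total overlapping pairs = 4 + 3 + 1 + 2 + 1 + 0 + 2 + 1 + 0 = 14

14


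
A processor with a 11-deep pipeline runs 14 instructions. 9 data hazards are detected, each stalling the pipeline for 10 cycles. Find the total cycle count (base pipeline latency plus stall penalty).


Base cycles = 11 + 14 - 1 = 24
Total stalls = 9 * 10 = 90
Total = 24 + 90 = 114

114


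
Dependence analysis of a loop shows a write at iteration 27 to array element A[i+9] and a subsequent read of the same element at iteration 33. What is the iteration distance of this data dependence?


Distance = read iteration - write iteration
= 33 - 27 = 6

6


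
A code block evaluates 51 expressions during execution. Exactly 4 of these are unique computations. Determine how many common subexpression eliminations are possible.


CSE count = total expressions - unique expressions
= 51 - 4 = 47

47


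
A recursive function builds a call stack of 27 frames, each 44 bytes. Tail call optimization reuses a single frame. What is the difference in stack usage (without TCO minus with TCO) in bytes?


Without TCO: 27 * 44 = 1188 bytes
With TCO: reuse 1 frame = 44 bytes
Savings = 1188 - 44 = 1144

1144


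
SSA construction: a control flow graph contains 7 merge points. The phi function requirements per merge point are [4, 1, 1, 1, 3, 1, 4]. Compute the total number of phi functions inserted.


Total phi functions = sum of phi functions at each join node
= 4 + 1 + 1 + 1 + 3 + 1 + 4 = 15

15


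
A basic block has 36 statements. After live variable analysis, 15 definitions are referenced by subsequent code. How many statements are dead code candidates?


Dead code = total statements - live definitions
= 36 - 15 = 21

21


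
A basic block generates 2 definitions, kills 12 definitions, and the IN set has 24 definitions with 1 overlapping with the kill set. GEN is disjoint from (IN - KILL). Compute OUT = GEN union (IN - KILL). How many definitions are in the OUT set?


IN - KILL: 24 - 1 = 23 surviving definitions
OUT = GEN + surviving = 2 + 23 = 25

25


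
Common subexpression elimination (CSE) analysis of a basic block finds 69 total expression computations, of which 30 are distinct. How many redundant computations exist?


CSE count = total expressions - unique expressions
= 69 - 30 = 39

39


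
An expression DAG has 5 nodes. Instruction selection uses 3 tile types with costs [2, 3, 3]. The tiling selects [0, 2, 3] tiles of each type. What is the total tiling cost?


Total cost = sum(count_i * cost_i)
= 0*2 + 2*3 + 3*3
= 15

15


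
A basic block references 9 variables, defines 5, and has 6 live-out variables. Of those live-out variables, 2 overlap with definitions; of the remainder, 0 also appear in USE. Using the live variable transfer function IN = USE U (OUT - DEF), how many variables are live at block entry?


OUT - DEF: 6 - 2 = 4
|IN| = |USE| + |OUT - DEF| - |USE ∩ (OUT - DEF)| = 9 + 4 - 0 = 13

13


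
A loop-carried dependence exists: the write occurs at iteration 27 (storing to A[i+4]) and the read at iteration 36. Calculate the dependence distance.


Distance = read iteration - write iteration
= 36 - 27 = 9

9


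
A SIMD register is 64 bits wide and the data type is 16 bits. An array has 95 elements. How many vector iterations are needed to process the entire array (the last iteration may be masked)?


Width = 64 / 16 = 4 elements per vector op
Iterations = ceil(95 / 4) = 24

24


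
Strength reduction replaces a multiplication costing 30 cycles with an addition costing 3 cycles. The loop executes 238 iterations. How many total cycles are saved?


Per-iteration saving = 30 - 3 = 27
Total saved = 238 * 27 = 6426

6426


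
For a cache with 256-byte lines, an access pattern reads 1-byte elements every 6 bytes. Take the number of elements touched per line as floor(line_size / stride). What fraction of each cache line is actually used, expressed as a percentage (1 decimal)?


Elements per cache line = floor(256 / 6) = 42
Bytes used = 42 * 1 = 42
Utilization = 42 / 256 * 100 = 16.4%

16.4


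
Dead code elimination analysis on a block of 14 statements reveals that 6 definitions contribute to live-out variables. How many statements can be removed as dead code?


Dead code = total statements - live definitions
= 14 - 6 = 8

8


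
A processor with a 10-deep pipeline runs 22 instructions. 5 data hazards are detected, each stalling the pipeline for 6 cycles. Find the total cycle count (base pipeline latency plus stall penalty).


Base cycles = 10 + 22 - 1 = 31
Total stalls = 5 * 6 = 30
Total = 31 + 30 = 61

61


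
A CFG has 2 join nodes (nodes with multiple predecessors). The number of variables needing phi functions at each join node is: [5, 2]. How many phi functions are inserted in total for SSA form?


Total phi functions = sum of phi functions at each join node
= 5 + 2 = 7

7


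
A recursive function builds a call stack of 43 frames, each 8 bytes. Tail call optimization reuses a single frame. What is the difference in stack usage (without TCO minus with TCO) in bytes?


Without TCO: 43 * 8 = 344 bytes
With TCO: reuse 1 frame = 8 bytes
Savings = 344 - 8 = 336

336


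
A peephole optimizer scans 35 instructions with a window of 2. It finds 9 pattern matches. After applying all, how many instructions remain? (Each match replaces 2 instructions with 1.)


Each match removes 1 instructions.
Total removed = 9 * 1 = 9
Remaining = 35 - 9 = 26

26


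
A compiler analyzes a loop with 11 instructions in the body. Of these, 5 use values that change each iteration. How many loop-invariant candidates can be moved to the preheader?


Invariant candidates = total - loop-dependent
= 11 - 5 = 6

6


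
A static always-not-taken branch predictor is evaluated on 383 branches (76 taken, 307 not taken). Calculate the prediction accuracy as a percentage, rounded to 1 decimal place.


Predictor: always-not-taken
Correct predictions = 307
Accuracy = 307 / 383 * 100 = 80.2%

80.2


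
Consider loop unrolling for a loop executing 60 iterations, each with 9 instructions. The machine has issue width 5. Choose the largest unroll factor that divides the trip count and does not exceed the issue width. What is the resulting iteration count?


Largest divisor of 60 <= 5 is 5
New iterations = 60 / 5 = 12

12


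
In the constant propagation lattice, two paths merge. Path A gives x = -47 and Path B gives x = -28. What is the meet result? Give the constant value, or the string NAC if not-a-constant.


Meet operation: if both paths give the same constant, result is that constant; if they differ, result is NAC (not-a-constant).
Path A: -47, Path B: -28 -> differ
Result: not-a-constant -> NAC

NAC


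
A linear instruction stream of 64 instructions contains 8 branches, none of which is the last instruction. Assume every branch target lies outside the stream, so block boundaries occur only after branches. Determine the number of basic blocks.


With no in-sequence branch targets, the leaders are the first instruction plus the instruction after each branch.
Number of basic blocks = branches + 1
= 8 + 1 = 9

9


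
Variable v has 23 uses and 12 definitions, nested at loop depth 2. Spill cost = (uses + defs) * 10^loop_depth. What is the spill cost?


uses + defs = 23 + 12 = 35
10^2 = 100
Spill cost = 35 * 100 = 3500

3500


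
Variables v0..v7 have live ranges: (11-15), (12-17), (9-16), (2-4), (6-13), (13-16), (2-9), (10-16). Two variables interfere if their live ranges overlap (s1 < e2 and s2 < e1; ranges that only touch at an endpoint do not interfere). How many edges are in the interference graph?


Check all pairs for overlapping intervals.
Two intervals (s1,e1) and (s2,e2) overlap if s1 < e2 and s2 < e1.
v0 (11-15) vs v1..v7: overlaps v1, v2, v4, v5, v7 -> 5
v1 (12-17) vs v2..v7: overlaps v2, v4, v5, v7 -> 4
v2 (9-16) vs v3..v7: overlaps v4, v5, v7 -> 3
v3 (2-4) vs v4..v7: overlaps v6 -> 1
v4 (6-13) vs v5..v7: overlaps v6, v7 -> 2
v5 (13-16) vs v6..v7: overlaps v7 -> 1
v6 (2-9) vs v7: overlaps none -> 0
Total overlapping pairs = 5 + 4 + 3 + 1 + 2 + 1 + 0 = 16

16


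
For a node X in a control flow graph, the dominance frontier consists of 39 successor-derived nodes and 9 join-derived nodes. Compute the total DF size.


DF(X) = direct successor contributions + join point contributions
= 39 + 9 = 48

48


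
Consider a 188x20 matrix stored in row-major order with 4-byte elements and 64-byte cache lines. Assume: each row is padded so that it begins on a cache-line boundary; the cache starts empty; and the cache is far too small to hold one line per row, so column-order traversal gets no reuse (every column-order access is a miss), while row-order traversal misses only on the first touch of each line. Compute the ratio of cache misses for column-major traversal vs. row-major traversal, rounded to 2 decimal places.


Each row occupies 20 * 4 = 80 bytes and starts on a line boundary, so it spans ceil(80 / 64) = 2 cache lines.
Row-major traversal misses (one per line touched): 188 * ceil(20 * 4 / 64) = 376
Column-major traversal misses (no reuse, every access misses): 188 * 20 = 3760
Ratio = 3760 / 376 = 10.0

10.0


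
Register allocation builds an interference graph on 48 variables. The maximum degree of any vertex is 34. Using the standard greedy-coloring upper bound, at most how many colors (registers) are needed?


Greedy coloring never needs more than (max_degree + 1) colors: when coloring a vertex, at most max_degree neighbors are already colored.
Upper bound = 34 + 1 = 35

35


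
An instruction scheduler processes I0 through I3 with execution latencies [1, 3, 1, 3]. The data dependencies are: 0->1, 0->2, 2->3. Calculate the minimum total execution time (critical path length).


Compute longest path through dependency graph: dist(Ik) = max over predecessors of dist + latency(Ik).
dist(I0) = latency 1 = 1
dist(I1) = dist(I0) + 3 = 1 + 3 = 4
dist(I2) = dist(I0) + 1 = 1 + 1 = 2
dist(I3) = dist(I2) + 3 = 2 + 3 = 5
Critical path = max dist = 5

5


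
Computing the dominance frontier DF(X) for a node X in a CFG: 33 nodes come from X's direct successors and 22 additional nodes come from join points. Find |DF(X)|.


DF(X) = direct successor contributions + join point contributions
= 33 + 22 = 55

55


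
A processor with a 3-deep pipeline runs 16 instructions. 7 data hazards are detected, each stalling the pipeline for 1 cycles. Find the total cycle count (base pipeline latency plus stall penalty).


Base cycles = 3 + 16 - 1 = 18
Total stalls = 7 * 1 = 7
Total = 18 + 7 = 25

25


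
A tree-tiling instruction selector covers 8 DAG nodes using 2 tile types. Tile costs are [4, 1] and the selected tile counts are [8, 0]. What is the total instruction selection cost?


Total cost = sum(count_i * cost_i)
= 8*4 + 0*1
= 32

32


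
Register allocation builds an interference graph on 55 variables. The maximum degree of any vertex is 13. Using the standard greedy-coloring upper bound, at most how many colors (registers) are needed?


Greedy coloring never needs more than (max_degree + 1) colors: when coloring a vertex, at most max_degree neighbors are already colored.
Upper bound = 13 + 1 = 14

14


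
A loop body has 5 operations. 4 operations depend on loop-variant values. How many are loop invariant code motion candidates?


Invariant candidates = total - loop-dependent
= 5 - 4 = 1

1


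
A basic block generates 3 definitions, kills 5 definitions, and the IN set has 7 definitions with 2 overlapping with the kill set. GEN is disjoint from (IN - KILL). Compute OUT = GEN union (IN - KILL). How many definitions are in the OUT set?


IN - KILL: 7 - 2 = 5 surviving definitions
OUT = GEN + surviving = 3 + 5 = 8

8


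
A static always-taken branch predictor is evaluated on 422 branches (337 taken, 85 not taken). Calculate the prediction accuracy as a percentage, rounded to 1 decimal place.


Predictor: always-taken
Correct predictions = 337
Accuracy = 337 / 422 * 100 = 79.9%

79.9


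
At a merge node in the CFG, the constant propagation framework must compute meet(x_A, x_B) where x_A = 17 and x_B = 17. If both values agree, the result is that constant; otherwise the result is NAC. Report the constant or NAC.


Meet operation: if both paths give the same constant, result is that constant; if they differ, result is NAC (not-a-constant).
Path A: 17, Path B: 17 -> equal
Result: constant -> 17

17


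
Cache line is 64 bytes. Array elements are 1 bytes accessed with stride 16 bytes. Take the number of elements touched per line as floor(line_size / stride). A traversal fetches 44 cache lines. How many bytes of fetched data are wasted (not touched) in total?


Elements per line = floor(64 / 16) = 4
Bytes used per line = 4 * 1 = 4
Wasted per line = 64 - 4 = 60
Total wasted = 60 * 44 = 2640

2640


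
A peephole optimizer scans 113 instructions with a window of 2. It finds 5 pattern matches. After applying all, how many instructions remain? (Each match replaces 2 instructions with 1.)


Each match removes 1 instructions.
Total removed = 5 * 1 = 5
Remaining = 113 - 5 = 108

108


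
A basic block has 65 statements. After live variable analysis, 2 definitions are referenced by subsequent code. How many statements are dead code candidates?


Dead code = total statements - live definitions
= 65 - 2 = 63

63


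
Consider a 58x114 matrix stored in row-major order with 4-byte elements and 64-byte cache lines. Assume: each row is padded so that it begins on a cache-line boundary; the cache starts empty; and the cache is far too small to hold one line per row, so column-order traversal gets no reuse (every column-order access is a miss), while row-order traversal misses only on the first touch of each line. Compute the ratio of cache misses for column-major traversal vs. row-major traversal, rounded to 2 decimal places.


Each row occupies 114 * 4 = 456 bytes and starts on a line boundary, so it spans ceil(456 / 64) = 8 cache lines.
Row-major traversal misses (one per line touched): 58 * ceil(114 * 4 / 64) = 464
Column-major traversal misses (no reuse, every access misses): 58 * 114 = 6612
Ratio = 6612 / 464 = 14.25

14.25


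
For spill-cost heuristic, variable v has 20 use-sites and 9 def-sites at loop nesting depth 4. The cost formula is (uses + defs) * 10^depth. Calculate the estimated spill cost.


uses + defs = 20 + 9 = 29
10^4 = 10000
Spill cost = 29 * 10000 = 290000

290000


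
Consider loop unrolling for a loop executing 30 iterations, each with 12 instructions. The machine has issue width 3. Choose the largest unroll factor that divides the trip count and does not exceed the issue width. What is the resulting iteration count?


Largest divisor of 30 <= 3 is 3
New iterations = 30 / 3 = 10

10


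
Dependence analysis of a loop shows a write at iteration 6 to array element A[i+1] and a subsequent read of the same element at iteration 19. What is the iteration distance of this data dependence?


Distance = read iteration - write iteration
= 19 - 6 = 13

13


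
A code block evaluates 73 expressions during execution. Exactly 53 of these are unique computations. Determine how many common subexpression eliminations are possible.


CSE count = total expressions - unique expressions
= 73 - 53 = 20

20


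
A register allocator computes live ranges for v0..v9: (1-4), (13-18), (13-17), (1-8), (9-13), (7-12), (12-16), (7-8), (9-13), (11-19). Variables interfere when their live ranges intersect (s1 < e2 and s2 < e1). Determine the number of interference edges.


Check all pairs for overlapping intervals.
Two intervals (s1,e1) and (s2,e2) overlap if s1 < e2 and s2 < e1.
v0 (1-4) vs v1..v9: overlaps v3 -> 1
v1 (13-18) vs v2..v9: overlaps v2, v6, v9 -> 3
v2 (13-17) vs v3..v9: overlaps v6, v9 -> 2
v3 (1-8) vs v4..v9: overlaps v5, v7 -> 2
v4 (9-13) vs v5..v9: overlaps v5, v6, v8, v9 -> 4
v5 (7-12) vs v6..v9: overlaps v7, v8, v9 -> 3
v6 (12-16) vs v7..v9: overlaps v8, v9 -> 2
v7 (7-8) vs v8..v9: overlaps none -> 0
v8 (9-13) vs v9: overlaps v9 -> 1
Total overlapping pairs = 1 + 3 + 2 + 2 + 4 + 3 + 2 + 0 + 1 = 18

18


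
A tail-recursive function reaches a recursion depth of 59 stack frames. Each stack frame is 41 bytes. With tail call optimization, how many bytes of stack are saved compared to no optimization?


Without TCO: 59 * 41 = 2419 bytes
With TCO: reuse 1 frame = 41 bytes
Savings = 2419 - 41 = 2378

2378


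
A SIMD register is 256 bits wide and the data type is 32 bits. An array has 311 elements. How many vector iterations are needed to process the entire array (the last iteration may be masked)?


Width = 256 / 32 = 8 elements per vector op
Iterations = ceil(311 / 8) = 39

39


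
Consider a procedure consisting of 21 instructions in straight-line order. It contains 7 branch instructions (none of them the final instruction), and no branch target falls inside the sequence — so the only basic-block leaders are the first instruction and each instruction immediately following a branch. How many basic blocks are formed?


With no in-sequence branch targets, the leaders are the first instruction plus the instruction after each branch.
Number of basic blocks = branches + 1
= 7 + 1 = 8

8


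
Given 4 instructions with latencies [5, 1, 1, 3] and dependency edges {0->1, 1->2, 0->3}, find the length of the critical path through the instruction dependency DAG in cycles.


Compute longest path through dependency graph: dist(Ik) = max over predecessors of dist + latency(Ik).
dist(I0) = latency 5 = 5
dist(I1) = dist(I0) + 1 = 5 + 1 = 6
dist(I2) = dist(I1) + 1 = 6 + 1 = 7
dist(I3) = dist(I0) + 3 = 5 + 3 = 8
Critical path = max dist = 8

8


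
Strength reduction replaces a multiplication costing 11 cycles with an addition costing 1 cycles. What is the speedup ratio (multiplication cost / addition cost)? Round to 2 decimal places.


Ratio = mult_cost / add_cost = 11 / 1 = 11.0

11.0


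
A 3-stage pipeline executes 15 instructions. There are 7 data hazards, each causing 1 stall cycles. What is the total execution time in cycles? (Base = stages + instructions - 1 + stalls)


Base cycles = 3 + 15 - 1 = 17
Total stalls = 7 * 1 = 7
Total = 17 + 7 = 24

24


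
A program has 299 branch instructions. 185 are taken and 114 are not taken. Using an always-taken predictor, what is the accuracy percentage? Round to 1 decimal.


Predictor: always-taken
Correct predictions = 185
Accuracy = 185 / 299 * 100 = 61.9%

61.9


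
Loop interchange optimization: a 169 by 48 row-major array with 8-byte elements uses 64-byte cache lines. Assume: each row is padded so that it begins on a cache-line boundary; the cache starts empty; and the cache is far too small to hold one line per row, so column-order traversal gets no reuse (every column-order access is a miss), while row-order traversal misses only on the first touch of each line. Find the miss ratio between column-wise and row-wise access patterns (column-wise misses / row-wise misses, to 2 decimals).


Each row occupies 48 * 8 = 384 bytes and starts on a line boundary, so it spans ceil(384 / 64) = 6 cache lines.
Row-major traversal misses (one per line touched): 169 * ceil(48 * 8 / 64) = 1014
Column-major traversal misses (no reuse, every access misses): 169 * 48 = 8112
Ratio = 8112 / 1014 = 8.0

8.0


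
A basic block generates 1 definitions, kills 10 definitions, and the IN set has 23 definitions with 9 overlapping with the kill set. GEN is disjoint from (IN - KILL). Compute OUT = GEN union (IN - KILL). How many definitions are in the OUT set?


IN - KILL: 23 - 9 = 14 surviving definitions
OUT = GEN + surviving = 1 + 14 = 15

15


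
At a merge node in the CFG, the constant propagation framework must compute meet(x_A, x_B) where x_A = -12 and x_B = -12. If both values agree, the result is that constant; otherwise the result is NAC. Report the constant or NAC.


Meet operation: if both paths give the same constant, result is that constant; if they differ, result is NAC (not-a-constant).
Path A: -12, Path B: -12 -> equal
Result: constant -> -12

-12


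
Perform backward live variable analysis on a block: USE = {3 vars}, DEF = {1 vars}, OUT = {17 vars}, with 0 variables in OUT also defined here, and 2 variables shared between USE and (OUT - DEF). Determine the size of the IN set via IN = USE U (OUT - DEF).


OUT - DEF: 17 - 0 = 17
|IN| = |USE| + |OUT - DEF| - |USE ∩ (OUT - DEF)| = 3 + 17 - 2 = 18

18


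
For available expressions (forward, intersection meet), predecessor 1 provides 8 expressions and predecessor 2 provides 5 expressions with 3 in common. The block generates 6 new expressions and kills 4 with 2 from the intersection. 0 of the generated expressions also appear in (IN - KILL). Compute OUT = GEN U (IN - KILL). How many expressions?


IN = intersection of predecessors = 3
IN - KILL = 3 - 2 = 1
|OUT| = |GEN| + |IN - KILL| - |GEN ∩ (IN - KILL)| = 6 + 1 - 0 = 7

7


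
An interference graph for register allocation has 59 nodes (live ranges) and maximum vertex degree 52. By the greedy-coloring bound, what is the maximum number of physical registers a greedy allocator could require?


Greedy coloring never needs more than (max_degree + 1) colors: when coloring a vertex, at most max_degree neighbors are already colored.
Upper bound = 52 + 1 = 53

53


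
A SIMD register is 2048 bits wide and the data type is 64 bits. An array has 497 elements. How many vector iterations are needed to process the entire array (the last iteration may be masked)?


Width = 2048 / 64 = 32 elements per vector op
Iterations = ceil(497 / 32) = 16

16


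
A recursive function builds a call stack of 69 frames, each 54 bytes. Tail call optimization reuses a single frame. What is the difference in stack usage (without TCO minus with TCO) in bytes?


Without TCO: 69 * 54 = 3726 bytes
With TCO: reuse 1 frame = 54 bytes
Savings = 3726 - 54 = 3672

3672


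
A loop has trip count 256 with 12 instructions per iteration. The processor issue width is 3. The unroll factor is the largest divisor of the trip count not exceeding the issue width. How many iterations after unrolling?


Largest divisor of 256 <= 3 is 2
New iterations = 256 / 2 = 128

128


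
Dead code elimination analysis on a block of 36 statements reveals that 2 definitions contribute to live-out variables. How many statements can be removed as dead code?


Dead code = total statements - live definitions
= 36 - 2 = 34

34


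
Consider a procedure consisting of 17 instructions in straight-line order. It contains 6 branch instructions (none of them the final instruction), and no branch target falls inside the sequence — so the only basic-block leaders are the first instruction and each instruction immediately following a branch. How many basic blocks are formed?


With no in-sequence branch targets, the leaders are the first instruction plus the instruction after each branch.
Number of basic blocks = branches + 1
= 6 + 1 = 7

7


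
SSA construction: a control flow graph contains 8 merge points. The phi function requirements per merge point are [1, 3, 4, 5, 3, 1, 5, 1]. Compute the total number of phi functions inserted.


Total phi functions = sum of phi functions at each join node
= 1 + 3 + 4 + 5 + 3 + 1 + 5 + 1 = 23

23


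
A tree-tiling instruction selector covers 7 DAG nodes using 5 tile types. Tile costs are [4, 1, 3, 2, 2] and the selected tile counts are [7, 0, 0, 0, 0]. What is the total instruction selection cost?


Total cost = sum(count_i * cost_i)
= 7*4 + 0*1 + 0*3 + 0*2 + 0*2
= 28

28


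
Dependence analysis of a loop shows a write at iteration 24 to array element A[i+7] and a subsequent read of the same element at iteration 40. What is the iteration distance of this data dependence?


Distance = read iteration - write iteration
= 40 - 24 = 16

16


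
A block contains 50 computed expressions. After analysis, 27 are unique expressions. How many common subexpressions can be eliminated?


CSE count = total expressions - unique expressions
= 50 - 27 = 23

23


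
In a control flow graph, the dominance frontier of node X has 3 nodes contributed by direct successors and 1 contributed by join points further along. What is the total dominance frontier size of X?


DF(X) = direct successor contributions + join point contributions
= 3 + 1 = 4

4


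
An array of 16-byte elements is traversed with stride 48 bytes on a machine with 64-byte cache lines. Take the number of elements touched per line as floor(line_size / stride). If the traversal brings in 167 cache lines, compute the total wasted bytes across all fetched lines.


Elements per line = floor(64 / 48) = 1
Bytes used per line = 1 * 16 = 16
Wasted per line = 64 - 16 = 48
Total wasted = 48 * 167 = 8016

8016


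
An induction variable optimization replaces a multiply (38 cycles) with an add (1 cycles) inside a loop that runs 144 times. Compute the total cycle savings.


Per-iteration saving = 38 - 1 = 37
Total saved = 144 * 37 = 5328

5328


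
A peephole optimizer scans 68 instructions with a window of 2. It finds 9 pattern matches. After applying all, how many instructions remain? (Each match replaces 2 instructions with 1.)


Each match removes 1 instructions.
Total removed = 9 * 1 = 9
Remaining = 68 - 9 = 59

59


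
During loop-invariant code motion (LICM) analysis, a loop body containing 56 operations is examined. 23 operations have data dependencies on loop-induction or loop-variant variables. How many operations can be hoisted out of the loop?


Invariant candidates = total - loop-dependent
= 56 - 23 = 33

33


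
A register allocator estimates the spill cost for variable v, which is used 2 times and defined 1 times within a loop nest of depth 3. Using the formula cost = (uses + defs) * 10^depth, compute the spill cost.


uses + defs = 2 + 1 = 3
10^3 = 1000
Spill cost = 3 * 1000 = 3000

3000


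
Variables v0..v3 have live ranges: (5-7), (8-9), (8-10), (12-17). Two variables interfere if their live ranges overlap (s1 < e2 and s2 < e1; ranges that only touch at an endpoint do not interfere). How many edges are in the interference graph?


Check all pairs for overlapping intervals.
Two intervals (s1,e1) and (s2,e2) overlap if s1 < e2 and s2 < e1.
v0 (5-7) vs v1..v3: overlaps none -> 0
v1 (8-9) vs v2..v3: overlaps v2 -> 1
v2 (8-10) vs v3: overlaps none -> 0
Total overlapping pairs = 0 + 1 + 0 = 1

1


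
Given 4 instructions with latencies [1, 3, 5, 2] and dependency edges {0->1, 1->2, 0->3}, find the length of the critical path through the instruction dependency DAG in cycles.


Compute longest path through dependency graph: dist(Ik) = max over predecessors of dist + latency(Ik).
dist(I0) = latency 1 = 1
dist(I1) = dist(I0) + 3 = 1 + 3 = 4
dist(I2) = dist(I1) + 5 = 4 + 5 = 9
dist(I3) = dist(I0) + 2 = 1 + 2 = 3
Critical path = max dist = 9

9


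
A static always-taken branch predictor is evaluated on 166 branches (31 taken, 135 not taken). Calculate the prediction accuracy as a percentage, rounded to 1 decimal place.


Predictor: always-taken
Correct predictions = 31
Accuracy = 31 / 166 * 100 = 18.7%

18.7


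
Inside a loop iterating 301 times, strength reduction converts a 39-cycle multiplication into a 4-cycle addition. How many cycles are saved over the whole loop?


Per-iteration saving = 39 - 4 = 35
Total saved = 301 * 35 = 10535

10535


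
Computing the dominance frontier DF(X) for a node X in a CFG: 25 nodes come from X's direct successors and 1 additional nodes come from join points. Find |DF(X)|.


DF(X) = direct successor contributions + join point contributions
= 25 + 1 = 26

26


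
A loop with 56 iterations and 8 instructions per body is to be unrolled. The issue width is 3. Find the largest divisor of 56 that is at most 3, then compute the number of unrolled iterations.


Largest divisor of 56 <= 3 is 2
New iterations = 56 / 2 = 28

28


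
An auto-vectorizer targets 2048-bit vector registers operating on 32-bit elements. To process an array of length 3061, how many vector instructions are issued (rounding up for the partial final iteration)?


Width = 2048 / 32 = 64 elements per vector op
Iterations = ceil(3061 / 64) = 48

48


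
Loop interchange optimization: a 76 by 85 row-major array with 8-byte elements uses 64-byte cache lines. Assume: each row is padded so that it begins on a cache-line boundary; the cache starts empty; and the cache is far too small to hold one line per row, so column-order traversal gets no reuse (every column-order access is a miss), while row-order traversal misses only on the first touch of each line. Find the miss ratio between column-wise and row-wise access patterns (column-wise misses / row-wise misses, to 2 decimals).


Each row occupies 85 * 8 = 680 bytes and starts on a line boundary, so it spans ceil(680 / 64) = 11 cache lines.
Row-major traversal misses (one per line touched): 76 * ceil(85 * 8 / 64) = 836
Column-major traversal misses (no reuse, every access misses): 76 * 85 = 6460
Ratio = 6460 / 836 = 7.73

7.73


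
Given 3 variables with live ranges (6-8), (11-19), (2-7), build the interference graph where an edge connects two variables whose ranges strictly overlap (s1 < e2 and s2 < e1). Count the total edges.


Check all pairs for overlapping intervals.
Two intervals (s1,e1) and (s2,e2) overlap if s1 < e2 and s2 < e1.
v0 (6-8) vs v1..v2: overlaps v2 -> 1
v1 (11-19) vs v2: overlaps none -> 0
Total overlapping pairs = 1 + 0 = 1

1


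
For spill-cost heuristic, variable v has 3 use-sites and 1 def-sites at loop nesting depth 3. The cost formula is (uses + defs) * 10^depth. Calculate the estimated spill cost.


uses + defs = 3 + 1 = 4
10^3 = 1000
Spill cost = 4 * 1000 = 4000

4000


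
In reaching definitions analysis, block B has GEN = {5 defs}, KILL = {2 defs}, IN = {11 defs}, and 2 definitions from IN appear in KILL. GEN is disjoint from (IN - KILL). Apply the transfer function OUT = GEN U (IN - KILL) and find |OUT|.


IN - KILL: 11 - 2 = 9 surviving definitions
OUT = GEN + surviving = 5 + 9 = 14

14


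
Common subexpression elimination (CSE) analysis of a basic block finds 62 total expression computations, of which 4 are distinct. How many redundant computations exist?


CSE count = total expressions - unique expressions
= 62 - 4 = 58

58


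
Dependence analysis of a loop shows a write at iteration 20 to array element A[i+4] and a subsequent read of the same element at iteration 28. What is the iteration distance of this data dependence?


Distance = read iteration - write iteration
= 28 - 20 = 8

8


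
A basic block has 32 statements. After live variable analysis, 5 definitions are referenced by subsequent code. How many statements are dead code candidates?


Dead code = total statements - live definitions
= 32 - 5 = 27

27


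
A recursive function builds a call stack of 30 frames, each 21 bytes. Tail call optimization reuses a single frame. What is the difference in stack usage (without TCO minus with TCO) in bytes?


Without TCO: 30 * 21 = 630 bytes
With TCO: reuse 1 frame = 21 bytes
Savings = 630 - 21 = 609

609
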